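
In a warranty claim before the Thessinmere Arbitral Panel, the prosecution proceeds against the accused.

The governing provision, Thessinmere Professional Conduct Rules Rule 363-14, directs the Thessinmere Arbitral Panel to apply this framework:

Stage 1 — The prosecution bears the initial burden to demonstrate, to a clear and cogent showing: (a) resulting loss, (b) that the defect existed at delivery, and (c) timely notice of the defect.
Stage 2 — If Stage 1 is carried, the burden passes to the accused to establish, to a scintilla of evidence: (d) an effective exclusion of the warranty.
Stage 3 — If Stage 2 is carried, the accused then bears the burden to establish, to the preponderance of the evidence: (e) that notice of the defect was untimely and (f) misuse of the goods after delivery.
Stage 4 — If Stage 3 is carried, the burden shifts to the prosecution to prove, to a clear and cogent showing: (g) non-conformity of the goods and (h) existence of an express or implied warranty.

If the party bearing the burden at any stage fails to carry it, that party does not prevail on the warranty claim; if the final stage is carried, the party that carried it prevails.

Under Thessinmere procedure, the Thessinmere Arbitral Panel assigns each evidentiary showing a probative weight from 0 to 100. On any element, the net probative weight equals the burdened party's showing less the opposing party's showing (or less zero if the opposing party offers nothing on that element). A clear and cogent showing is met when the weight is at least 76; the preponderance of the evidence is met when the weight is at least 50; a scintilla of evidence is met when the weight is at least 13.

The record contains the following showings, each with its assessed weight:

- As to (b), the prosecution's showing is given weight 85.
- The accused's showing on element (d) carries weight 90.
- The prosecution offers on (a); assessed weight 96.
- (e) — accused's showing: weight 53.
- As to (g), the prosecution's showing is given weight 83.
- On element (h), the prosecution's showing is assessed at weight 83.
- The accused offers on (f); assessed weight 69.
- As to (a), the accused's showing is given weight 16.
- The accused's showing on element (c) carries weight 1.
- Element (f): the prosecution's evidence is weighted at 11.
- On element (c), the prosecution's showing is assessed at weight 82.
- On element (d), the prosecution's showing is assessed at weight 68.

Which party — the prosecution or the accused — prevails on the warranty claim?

At Stage 1 the prosecution must meet a clear and cogent showing (weight is at least 76): on (a) the weight is 96 less the opposing 16 gives net 80, which does reach 76, so (a) meets the standard; on (b) the weight is 85, ≥ 76, so (b) meets the standard; on (c) the weight is 82 less the opposing 1 gives net 81, which does reach 76, so (c) meets the standard.
  Stage 1 is satisfied; the onus moves to the accused.
At Stage 2 the accused must meet a scintilla of evidence (weight is at least 13): on (d) the weight is 90 less the opposing 68 gives net 22, which does reach 13, so (d) meets the standard.
  Stage 2 is satisfied; the accused continues to bear the burden.
At Stage 3 the accused must meet the preponderance of the evidence (weight is at least 50): on (e) the weight is 53, ≥ 50, so (e) meets the standard; on (f) the weight is 69 less the opposing 11 gives net 58, which does reach 50, so (f) meets the standard.
  Stage 3 is satisfied; the onus moves to the prosecution.
At Stage 4 the prosecution must meet a clear and cogent showing (weight is at least 76): on (g) the weight is 83, ≥ 76, so (g) meets the standard; on (h) the weight is 83, ≥ 76, so (h) meets the standard.
  Stage 4 carried; the final stage is satisfied.
Every stage carried; the prosecution prevails.

prosecution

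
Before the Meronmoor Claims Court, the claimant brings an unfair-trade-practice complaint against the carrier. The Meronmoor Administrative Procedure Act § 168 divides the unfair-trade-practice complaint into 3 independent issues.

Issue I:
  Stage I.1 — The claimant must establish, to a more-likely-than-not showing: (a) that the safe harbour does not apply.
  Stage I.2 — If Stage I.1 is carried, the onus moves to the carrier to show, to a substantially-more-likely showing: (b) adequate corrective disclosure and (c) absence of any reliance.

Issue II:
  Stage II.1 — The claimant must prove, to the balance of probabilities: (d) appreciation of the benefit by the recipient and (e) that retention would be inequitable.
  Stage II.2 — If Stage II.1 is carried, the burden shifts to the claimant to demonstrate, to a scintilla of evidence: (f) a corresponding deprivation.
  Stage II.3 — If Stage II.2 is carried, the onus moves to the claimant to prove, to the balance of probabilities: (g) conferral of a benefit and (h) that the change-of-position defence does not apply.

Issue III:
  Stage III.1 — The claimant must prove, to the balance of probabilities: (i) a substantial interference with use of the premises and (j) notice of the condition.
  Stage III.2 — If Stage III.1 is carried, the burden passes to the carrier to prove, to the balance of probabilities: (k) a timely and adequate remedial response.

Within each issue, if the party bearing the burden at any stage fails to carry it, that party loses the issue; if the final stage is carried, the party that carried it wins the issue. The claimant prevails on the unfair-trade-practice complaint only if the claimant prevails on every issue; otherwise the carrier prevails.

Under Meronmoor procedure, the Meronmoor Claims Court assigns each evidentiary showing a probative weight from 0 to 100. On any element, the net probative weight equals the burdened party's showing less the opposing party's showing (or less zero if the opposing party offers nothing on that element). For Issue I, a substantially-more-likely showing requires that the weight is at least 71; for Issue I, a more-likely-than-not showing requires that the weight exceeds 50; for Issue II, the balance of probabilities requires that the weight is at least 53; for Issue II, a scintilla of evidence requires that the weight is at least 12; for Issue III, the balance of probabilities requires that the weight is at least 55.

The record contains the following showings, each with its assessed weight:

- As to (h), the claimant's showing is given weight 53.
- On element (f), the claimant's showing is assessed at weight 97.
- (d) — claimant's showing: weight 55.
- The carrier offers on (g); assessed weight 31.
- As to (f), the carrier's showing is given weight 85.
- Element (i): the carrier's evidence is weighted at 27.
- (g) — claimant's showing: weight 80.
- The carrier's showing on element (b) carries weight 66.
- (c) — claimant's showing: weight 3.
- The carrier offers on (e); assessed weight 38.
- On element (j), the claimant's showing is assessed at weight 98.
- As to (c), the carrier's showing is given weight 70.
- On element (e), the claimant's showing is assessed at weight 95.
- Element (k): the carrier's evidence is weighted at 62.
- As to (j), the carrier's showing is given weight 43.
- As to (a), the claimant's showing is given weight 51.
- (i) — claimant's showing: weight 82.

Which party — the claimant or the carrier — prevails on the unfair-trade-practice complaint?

— Issue I —
Stage I.1 — burden on claimant; standard: a more-likely-than-not showing (weight exceeds 50).
    (a): 51 > 50 [met]
  Stage I.1 is satisfied; the onus moves to the carrier.
Stage I.2 — burden on carrier; standard: a substantially-more-likely showing (weight is at least 71).
    (b): 66 < 71 [not met]
    (c): 70 − 3 = 67 < 71 [not met]
  Not every element is met, so the carrier fails to carry Stage I.2.
The analysis ends at Stage I.2; the claimant prevails on this issue.
— Issue II —
Stage II.1 (claimant, the balance of probabilities, weight is at least 53): (d) 55 ≥ 53 — meets; (e) net 95−38=57 ≥ 53 — meets.
  Stage II.1 is satisfied; the claimant continues to bear the burden.
Stage II.2 (claimant, a scintilla of evidence, weight is at least 12): (f) net 97−85=12 ≥ 12 — meets.
  Stage II.2 is satisfied; the claimant continues to bear the burden.
Stage II.3 (claimant, the balance of probabilities, weight is at least 53): (g) net 80−31=49 < 53 — fails; (h) 53 ≥ 53 — meets.
  Not every element is met, so the claimant fails to carry Stage II.3.
The carrier prevails on this issue.
— Issue III —
At Stage III.1 the claimant must meet the balance of probabilities (weight is at least 55): on (i) the weight is 82 less the opposing 27 gives net 55, ≥ 55, so (i) meets the standard; on (j) the weight is 98 less the opposing 43 gives net 55, which does reach 55, so (j) meets the standard.
  Stage III.1 is satisfied; the onus moves to the carrier.
At Stage III.2 the carrier must meet the balance of probabilities (weight is at least 55): on (k) the weight is 62, which does reach 55, so (k) meets the standard.
  All elements met at the final stage.
All stages carried — the carrier prevails on this issue.
Per-issue: Issue I → claimant; Issue II → carrier; Issue III → carrier. The claimant must prevail on every issue; overall, the carrier prevails.

carrier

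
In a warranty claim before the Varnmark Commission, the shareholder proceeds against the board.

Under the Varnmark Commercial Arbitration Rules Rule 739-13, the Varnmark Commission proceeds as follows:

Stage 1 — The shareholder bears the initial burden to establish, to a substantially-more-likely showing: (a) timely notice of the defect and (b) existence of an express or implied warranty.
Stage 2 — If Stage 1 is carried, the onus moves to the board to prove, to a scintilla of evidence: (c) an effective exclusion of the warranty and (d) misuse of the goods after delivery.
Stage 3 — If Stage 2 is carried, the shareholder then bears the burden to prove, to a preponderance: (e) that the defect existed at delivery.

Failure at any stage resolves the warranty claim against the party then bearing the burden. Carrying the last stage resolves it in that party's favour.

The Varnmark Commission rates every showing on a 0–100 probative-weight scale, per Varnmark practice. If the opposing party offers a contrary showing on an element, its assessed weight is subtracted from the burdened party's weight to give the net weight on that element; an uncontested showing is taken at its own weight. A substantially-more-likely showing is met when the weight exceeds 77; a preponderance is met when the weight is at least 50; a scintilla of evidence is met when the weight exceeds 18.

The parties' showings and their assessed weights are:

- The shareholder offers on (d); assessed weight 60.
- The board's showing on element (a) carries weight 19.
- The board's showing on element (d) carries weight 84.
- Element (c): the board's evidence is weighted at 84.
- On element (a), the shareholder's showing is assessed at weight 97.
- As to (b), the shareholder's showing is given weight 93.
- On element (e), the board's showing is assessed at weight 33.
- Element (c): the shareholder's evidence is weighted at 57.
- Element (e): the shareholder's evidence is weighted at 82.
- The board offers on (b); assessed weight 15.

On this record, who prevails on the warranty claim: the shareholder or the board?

board

Stage 1 (shareholder, a substantially-more-likely showing, weight exceeds 77): (a) net 97−19=78 > 77 — meets; (b) net 93−15=78 > 77 — meets.
  Stage 1 carried; the burden shifts to the board.
Stage 2 (board, a scintilla of evidence, weight exceeds 18): (c) net 84−57=27 > 18 — meets; (d) net 84−60=24 > 18 — meets.
  Stage 2 carried; the burden shifts to the shareholder.
Stage 3 (shareholder, a preponderance, weight is at least 50): (e) net 82−33=49 < 50 — fails.
  The shareholder does not carry Stage 3.
The board prevails.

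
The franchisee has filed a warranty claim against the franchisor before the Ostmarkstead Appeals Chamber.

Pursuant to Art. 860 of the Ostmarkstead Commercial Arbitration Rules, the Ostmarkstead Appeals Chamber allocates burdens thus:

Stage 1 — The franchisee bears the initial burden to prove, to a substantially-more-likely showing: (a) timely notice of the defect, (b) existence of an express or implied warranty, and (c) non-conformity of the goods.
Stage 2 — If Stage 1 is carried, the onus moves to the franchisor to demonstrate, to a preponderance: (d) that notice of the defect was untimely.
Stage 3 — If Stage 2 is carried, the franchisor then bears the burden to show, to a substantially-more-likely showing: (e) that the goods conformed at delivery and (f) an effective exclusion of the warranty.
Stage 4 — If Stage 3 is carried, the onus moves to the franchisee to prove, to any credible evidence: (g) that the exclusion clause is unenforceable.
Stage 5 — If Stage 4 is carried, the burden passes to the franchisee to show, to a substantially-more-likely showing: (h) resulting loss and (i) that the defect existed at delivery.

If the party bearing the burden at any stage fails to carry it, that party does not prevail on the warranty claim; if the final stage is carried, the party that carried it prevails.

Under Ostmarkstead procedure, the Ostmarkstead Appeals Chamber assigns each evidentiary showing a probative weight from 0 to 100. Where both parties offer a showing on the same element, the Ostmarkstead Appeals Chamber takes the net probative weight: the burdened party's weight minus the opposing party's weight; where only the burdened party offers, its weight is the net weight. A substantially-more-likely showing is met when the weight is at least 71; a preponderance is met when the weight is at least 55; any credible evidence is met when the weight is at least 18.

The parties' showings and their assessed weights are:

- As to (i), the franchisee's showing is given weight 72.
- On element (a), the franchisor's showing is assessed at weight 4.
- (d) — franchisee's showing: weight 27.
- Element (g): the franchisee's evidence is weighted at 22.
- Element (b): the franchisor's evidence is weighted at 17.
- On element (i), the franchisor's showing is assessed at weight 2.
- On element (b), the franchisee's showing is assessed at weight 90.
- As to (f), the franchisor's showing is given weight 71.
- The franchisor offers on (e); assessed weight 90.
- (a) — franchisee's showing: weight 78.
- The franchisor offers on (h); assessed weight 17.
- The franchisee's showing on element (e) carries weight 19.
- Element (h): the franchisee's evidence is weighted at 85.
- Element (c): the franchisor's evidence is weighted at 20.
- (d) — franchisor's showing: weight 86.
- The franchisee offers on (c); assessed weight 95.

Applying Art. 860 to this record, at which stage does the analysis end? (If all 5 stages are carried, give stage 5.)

Stage 1 — burden on franchisee; standard: a substantially-more-likely showing (weight is at least 71).
    (a): 78 − 4 = 74 ≥ 71 [met]
    (b): 90 − 17 = 73 ≥ 71 [met]
    (c): 95 − 20 = 75 ≥ 71 [met]
  All elements met. The burden passes to the franchisor.
Stage 2 — burden on franchisor; standard: a preponderance (weight is at least 55).
    (d): 86 − 27 = 59 ≥ 55 [met]
  All elements met. The franchisor retains the burden for Stage 3.
Stage 3 — burden on franchisor; standard: a substantially-more-likely showing (weight is at least 71).
    (e): 90 − 19 = 71 ≥ 71 [met]
    (f): 71 ≥ 71 [met]
  Stage 3 carried; the burden shifts to the franchisee.
Stage 4 — burden on franchisee; standard: any credible evidence (weight is at least 18).
    (g): 22 ≥ 18 [met]
  All elements met. The franchisee retains the burden for Stage 5.
Stage 5 — burden on franchisee; standard: a substantially-more-likely showing (weight is at least 71).
    (h): 85 − 17 = 68 < 71 [not met]
    (i): 72 − 2 = 70 < 71 [not met]
  The franchisee does not carry Stage 5.
So the franchisor prevails.

stage 5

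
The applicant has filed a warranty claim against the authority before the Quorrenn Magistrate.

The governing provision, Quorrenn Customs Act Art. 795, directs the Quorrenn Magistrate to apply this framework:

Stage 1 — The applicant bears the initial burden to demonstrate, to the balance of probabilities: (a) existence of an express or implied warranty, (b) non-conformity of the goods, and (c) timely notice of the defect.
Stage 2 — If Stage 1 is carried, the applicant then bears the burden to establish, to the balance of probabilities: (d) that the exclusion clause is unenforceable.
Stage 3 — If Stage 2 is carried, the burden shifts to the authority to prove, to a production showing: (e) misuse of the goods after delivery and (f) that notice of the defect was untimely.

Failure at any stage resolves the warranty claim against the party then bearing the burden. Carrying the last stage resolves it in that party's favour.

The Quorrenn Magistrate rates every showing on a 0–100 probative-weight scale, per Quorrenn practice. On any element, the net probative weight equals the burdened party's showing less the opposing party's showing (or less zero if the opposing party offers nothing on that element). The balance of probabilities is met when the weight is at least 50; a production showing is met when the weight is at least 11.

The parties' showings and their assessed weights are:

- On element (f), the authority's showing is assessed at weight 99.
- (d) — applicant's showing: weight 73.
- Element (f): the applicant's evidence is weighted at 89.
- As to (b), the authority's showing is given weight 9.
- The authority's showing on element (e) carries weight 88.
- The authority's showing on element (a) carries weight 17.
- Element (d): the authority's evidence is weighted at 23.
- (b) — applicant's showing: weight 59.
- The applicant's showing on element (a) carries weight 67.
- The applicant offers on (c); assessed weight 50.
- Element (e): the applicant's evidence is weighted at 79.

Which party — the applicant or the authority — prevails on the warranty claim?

applicant

Stage 1 — burden on applicant; standard: the balance of probabilities (weight is at least 50).
    (a): 67 − 17 = 50 ≥ 50 [met]
    (b): 59 − 9 = 50 ≥ 50 [met]
    (c): 50 ≥ 50 [met]
  Stage 1 carried; the burden remains with the applicant.
Stage 2 — burden on applicant; standard: the balance of probabilities (weight is at least 50).
    (d): 73 − 23 = 50 ≥ 50 [met]
  Stage 2 carried; the burden shifts to the authority.
Stage 3 — burden on authority; standard: a production showing (weight is at least 11).
    (e): 88 − 79 = 9 < 11 [not met]
    (f): 99 − 89 = 10 < 11 [not met]
  The authority does not carry Stage 3.
The applicant prevails.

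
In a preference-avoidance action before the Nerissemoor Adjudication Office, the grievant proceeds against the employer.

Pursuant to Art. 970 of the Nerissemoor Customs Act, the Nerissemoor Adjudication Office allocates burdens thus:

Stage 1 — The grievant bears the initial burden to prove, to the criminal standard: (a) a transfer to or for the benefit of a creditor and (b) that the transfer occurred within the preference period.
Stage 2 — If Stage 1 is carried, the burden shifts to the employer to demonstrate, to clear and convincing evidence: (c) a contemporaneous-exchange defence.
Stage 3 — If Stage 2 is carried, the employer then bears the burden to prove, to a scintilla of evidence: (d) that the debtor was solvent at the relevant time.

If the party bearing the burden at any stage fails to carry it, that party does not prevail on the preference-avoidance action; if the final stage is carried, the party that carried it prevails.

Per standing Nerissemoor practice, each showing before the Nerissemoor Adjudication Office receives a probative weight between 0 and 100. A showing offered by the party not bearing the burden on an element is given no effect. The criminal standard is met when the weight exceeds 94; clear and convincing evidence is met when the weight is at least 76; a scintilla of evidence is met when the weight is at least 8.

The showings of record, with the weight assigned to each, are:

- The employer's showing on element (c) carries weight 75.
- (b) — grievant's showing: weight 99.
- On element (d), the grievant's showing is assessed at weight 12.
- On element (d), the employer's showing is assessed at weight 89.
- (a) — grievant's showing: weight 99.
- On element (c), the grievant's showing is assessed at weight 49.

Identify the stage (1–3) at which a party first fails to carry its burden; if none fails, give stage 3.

At Stage 1 the grievant must meet the criminal standard (weight exceeds 94): on (a) the weight is 99, > 94, so (a) meets the standard; on (b) the weight is 99, which does exceed 94, so (b) meets the standard.
  All elements met. The burden passes to the employer.
At Stage 2 the employer must meet clear and convincing evidence (weight is at least 76): on (c) the weight is 75 (the grievant's 49 is given no effect), which does not reach 76, so (c) does not meet the standard.
  The employer does not carry Stage 2.
The analysis ends at Stage 2; the grievant prevails.

stage 2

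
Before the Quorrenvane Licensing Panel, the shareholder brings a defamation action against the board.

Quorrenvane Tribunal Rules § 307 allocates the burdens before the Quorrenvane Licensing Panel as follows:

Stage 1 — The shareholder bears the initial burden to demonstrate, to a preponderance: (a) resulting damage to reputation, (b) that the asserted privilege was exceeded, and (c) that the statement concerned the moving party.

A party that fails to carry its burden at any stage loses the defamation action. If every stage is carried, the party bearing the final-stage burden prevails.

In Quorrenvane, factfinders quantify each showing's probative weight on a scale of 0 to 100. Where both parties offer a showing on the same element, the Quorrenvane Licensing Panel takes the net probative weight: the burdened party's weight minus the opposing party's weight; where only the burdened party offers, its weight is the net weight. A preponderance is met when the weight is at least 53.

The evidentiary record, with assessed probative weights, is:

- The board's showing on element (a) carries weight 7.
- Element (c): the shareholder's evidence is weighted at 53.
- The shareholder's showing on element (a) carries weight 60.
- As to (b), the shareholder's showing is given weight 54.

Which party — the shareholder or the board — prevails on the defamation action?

At Stage 1 the shareholder must meet a preponderance (weight is at least 53): on (a) the weight is 60 less the opposing 7 gives net 53, which does reach 53, so (a) meets the standard; on (b) the weight is 54, ≥ 53, so (b) meets the standard; on (c) the weight is 53, which does reach 53, so (c) meets the standard.
  The shareholder carries the last stage.
Every stage carried; the shareholder prevails.

shareholder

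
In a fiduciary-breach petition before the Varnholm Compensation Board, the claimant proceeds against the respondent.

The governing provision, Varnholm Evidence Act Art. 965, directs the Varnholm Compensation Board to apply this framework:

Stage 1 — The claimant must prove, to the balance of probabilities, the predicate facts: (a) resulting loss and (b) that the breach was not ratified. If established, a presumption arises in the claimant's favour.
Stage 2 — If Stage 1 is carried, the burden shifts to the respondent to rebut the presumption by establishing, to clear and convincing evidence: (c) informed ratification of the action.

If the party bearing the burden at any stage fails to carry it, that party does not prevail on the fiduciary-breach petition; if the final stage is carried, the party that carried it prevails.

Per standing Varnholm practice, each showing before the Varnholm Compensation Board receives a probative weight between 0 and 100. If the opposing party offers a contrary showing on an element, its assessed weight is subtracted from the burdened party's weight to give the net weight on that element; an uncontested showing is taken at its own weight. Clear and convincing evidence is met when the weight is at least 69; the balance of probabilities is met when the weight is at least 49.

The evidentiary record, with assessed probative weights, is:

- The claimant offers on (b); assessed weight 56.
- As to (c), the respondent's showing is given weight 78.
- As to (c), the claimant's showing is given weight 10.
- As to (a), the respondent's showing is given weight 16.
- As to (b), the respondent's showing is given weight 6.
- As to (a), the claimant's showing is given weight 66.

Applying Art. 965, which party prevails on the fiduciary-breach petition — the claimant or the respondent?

claimant

At Stage 1 the claimant must meet the balance of probabilities (weight is at least 49): on (a) the weight is 66 less the opposing 16 gives net 50, which does reach 49, so (a) meets the standard; on (b) the weight is 56 less the opposing 6 gives net 50, ≥ 49, so (b) meets the standard.
  Stage 1 carried; the burden shifts to the respondent.
At Stage 2 the respondent must meet clear and convincing evidence (weight is at least 69): on (c) the weight is 78 less the opposing 10 gives net 68, which does not reach 69, so (c) does not meet the standard.
  The respondent does not carry Stage 2.
The claimant prevails.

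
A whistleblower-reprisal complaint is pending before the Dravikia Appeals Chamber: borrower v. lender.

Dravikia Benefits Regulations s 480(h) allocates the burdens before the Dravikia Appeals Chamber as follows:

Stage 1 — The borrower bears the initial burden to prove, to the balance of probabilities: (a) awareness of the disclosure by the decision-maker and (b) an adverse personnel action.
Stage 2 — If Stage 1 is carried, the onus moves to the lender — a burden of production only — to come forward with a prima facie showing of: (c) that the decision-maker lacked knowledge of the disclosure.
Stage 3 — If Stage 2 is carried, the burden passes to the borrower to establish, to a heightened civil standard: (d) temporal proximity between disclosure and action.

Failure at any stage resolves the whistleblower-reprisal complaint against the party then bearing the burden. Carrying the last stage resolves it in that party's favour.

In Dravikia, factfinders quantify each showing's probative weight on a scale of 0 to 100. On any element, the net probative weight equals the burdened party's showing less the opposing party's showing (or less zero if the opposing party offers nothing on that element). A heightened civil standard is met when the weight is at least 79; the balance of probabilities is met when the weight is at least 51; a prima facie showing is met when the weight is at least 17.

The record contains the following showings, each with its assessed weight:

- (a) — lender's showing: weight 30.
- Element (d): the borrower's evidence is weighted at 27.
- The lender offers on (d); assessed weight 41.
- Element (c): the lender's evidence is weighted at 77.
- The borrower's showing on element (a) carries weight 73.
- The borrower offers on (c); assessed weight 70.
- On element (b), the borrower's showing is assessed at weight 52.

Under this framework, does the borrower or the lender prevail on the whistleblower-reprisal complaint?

At Stage 1 the borrower must meet the balance of probabilities (weight is at least 51): on (a) the weight is 73 less the opposing 30 gives net 43, < 51, so (a) does not meet the standard; on (b) the weight is 52, which does reach 51, so (b) meets the standard.
  The borrower does not carry Stage 1.
The analysis ends at Stage 1; the lender prevails.

lender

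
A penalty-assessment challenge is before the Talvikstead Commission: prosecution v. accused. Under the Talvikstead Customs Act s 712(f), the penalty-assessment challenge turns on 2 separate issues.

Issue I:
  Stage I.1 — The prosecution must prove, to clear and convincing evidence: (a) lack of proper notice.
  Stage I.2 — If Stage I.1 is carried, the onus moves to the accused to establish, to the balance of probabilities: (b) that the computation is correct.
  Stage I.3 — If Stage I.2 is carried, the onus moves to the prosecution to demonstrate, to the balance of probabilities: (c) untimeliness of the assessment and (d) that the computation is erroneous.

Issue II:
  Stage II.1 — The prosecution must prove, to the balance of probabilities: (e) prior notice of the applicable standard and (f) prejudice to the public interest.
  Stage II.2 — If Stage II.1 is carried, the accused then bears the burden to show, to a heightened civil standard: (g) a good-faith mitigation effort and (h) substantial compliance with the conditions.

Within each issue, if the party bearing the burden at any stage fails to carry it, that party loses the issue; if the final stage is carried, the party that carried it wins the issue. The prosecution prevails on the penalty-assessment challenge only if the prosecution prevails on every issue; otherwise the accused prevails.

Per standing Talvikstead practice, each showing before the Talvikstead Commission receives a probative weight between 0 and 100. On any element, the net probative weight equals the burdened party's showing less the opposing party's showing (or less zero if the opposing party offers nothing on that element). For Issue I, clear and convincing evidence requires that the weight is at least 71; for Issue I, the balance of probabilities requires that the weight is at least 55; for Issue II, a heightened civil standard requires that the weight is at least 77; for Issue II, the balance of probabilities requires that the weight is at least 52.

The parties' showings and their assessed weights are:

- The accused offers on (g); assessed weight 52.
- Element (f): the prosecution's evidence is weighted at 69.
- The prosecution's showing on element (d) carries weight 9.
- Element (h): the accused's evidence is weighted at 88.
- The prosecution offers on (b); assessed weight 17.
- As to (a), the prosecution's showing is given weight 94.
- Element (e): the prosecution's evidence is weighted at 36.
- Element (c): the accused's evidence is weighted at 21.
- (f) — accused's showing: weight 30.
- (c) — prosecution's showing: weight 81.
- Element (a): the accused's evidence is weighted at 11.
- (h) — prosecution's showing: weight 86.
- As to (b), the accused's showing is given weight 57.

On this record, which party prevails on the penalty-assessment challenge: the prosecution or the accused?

accused

— Issue I —
Stage I.1 (prosecution, clear and convincing evidence, weight is at least 71): (a) net 94−11=83 ≥ 71 — meets.
  The prosecution carries Stage I.1; the accused now bears the burden.
Stage I.2 (accused, the balance of probabilities, weight is at least 55): (b) net 57−17=40 < 55 — fails.
  Not every element is met, so the accused fails to carry Stage I.2.
So the prosecution prevails on this issue.
— Issue II —
Stage II.1 (prosecution, the balance of probabilities, weight is at least 52): (e) 36 < 52 — fails; (f) net 69−30=39 < 52 — fails.
  Stage II.1 not carried; the prosecution fails its burden.
So the accused prevails on this issue.
Per-issue: Issue I → prosecution; Issue II → accused. The prosecution must prevail on every issue; overall, the accused prevails.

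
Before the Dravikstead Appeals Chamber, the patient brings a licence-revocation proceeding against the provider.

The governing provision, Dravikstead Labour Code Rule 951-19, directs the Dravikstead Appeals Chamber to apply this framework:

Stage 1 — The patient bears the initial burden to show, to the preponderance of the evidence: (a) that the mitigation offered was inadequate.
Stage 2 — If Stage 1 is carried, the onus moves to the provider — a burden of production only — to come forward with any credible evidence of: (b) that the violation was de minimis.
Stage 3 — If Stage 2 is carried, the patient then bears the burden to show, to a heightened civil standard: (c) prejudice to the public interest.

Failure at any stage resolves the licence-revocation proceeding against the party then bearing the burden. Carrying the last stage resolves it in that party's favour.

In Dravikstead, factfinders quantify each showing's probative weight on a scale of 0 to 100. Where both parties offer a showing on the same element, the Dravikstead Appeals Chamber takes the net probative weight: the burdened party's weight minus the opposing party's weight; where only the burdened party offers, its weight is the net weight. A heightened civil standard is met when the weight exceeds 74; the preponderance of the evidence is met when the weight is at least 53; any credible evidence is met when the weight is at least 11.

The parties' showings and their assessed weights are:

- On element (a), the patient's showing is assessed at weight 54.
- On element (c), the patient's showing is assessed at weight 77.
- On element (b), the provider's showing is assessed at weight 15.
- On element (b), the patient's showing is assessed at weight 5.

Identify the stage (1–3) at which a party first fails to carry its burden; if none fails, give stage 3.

At Stage 1 the patient must meet the preponderance of the evidence (weight is at least 53): on (a) the weight is 54, which does reach 53, so (a) meets the standard.
  All elements met. The burden passes to the provider.
At Stage 2 the provider must meet any credible evidence (weight is at least 11): on (b) the weight is 15 less the opposing 5 gives net 10, < 11, so (b) does not meet the standard.
  The provider does not carry Stage 2.
The patient prevails.

stage 2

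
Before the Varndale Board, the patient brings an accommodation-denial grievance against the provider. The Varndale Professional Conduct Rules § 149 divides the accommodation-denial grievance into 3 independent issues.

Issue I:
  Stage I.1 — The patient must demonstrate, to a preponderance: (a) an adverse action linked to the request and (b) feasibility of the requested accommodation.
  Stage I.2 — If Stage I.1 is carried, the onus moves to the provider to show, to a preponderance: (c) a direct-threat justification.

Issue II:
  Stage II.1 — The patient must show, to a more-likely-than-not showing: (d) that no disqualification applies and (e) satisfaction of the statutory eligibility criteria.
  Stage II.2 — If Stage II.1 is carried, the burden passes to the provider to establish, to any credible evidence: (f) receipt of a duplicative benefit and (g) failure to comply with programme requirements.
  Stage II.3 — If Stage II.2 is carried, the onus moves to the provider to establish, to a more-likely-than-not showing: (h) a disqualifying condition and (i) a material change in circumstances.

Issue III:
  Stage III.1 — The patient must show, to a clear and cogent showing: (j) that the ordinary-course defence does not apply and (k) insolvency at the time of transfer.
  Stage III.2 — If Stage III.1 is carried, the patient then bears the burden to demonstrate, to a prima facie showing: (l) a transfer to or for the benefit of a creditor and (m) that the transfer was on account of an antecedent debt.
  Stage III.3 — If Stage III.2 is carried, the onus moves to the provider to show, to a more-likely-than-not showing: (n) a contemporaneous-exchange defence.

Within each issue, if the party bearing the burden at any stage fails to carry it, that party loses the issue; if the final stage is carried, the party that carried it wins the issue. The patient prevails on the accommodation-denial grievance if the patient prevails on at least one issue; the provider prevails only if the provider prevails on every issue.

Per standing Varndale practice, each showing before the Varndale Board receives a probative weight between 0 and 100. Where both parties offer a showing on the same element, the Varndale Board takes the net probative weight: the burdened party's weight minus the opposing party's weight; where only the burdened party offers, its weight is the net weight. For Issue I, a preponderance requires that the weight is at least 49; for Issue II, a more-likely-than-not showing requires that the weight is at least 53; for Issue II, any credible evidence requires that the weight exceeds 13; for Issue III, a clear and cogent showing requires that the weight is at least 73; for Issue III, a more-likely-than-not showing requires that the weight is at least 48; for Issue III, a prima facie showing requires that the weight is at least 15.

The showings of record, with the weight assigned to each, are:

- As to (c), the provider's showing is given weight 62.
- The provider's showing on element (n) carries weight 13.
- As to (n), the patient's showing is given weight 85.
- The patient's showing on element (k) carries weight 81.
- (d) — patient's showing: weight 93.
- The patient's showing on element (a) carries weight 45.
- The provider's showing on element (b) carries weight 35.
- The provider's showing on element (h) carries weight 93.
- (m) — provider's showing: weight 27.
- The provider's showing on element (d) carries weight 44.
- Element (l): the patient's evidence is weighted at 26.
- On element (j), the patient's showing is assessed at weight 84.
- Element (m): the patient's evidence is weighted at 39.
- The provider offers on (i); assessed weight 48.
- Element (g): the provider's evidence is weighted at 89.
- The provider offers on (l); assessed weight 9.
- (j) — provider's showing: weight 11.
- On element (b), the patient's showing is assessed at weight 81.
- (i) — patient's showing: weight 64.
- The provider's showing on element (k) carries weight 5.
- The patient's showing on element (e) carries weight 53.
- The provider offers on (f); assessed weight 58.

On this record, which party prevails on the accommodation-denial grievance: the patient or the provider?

— Issue I —
Stage I.1 (patient, a preponderance, weight is at least 49): (a) 45 < 49 — fails; (b) net 81−35=46 < 49 — fails.
  Not every element is met, so the patient fails to carry Stage I.1.
So the provider prevails on this issue.
— Issue II —
At Stage II.1 the patient must meet a more-likely-than-not showing (weight is at least 53): on (d) the weight is 93 less the opposing 44 gives net 49, < 53, so (d) does not meet the standard; on (e) the weight is 53, ≥ 53, so (e) meets the standard.
  The patient does not carry Stage II.1.
The provider prevails on this issue.
— Issue III —
At Stage III.1 the patient must meet a clear and cogent showing (weight is at least 73): on (j) the weight is 84 less the opposing 11 gives net 73, ≥ 73, so (j) meets the standard; on (k) the weight is 81 less the opposing 5 gives net 76, which does reach 73, so (k) meets the standard.
  Stage III.1 is satisfied; the patient continues to bear the burden.
At Stage III.2 the patient must meet a prima facie showing (weight is at least 15): on (l) the weight is 26 less the opposing 9 gives net 17, which does reach 15, so (l) meets the standard; on (m) the weight is 39 less the opposing 27 gives net 12, which does not reach 15, so (m) does not meet the standard.
  The patient does not carry Stage III.2.
The provider prevails on this issue.
Per-issue: Issue I → provider; Issue II → provider; Issue III → provider. The patient must prevail on at least one issue; overall, the provider prevails.

provider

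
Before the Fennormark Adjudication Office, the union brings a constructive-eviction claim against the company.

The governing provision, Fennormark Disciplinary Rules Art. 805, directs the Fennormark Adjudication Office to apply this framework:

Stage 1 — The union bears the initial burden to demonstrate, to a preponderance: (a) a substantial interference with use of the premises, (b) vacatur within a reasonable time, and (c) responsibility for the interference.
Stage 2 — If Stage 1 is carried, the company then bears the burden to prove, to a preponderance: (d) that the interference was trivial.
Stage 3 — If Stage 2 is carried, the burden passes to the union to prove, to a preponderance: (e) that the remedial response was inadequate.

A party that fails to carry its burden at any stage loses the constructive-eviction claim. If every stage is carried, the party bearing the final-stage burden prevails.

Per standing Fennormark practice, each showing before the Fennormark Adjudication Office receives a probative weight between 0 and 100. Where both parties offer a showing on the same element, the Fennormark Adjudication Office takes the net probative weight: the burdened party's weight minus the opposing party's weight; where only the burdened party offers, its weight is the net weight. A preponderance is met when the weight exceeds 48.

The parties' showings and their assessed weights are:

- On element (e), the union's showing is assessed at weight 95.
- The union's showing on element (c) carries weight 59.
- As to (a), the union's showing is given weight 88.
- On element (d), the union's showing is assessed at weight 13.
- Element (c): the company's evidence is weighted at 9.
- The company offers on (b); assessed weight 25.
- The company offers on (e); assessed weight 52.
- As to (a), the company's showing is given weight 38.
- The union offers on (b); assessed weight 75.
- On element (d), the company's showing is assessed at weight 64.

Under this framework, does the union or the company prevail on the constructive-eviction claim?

Stage 1 — burden on union; standard: a preponderance (weight exceeds 48).
    (a): 88 − 38 = 50 > 48 [met]
    (b): 75 − 25 = 50 > 48 [met]
    (c): 59 − 9 = 50 > 48 [met]
  The union carries Stage 1; the company now bears the burden.
Stage 2 — burden on company; standard: a preponderance (weight exceeds 48).
    (d): 64 − 13 = 51 > 48 [met]
  Stage 2 carried; the burden shifts to the union.
Stage 3 — burden on union; standard: a preponderance (weight exceeds 48).
    (e): 95 − 52 = 43 ≤ 48 [not met]
  Stage 3 not carried; the union fails its burden.
The company prevails.

company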